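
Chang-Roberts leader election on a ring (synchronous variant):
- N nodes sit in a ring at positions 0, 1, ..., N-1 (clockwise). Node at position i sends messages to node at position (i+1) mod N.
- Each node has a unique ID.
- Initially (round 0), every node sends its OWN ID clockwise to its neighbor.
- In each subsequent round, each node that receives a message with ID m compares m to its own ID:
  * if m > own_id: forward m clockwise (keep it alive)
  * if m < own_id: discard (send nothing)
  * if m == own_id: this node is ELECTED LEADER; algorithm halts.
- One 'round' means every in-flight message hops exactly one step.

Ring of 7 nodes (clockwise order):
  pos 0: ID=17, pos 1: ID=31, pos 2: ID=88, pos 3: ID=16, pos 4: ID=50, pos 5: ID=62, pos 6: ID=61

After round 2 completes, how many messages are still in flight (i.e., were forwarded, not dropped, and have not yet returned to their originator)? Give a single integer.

Answer: 3

Derivation:
Round 1: pos1(id31) recv 17: drop; pos2(id88) recv 31: drop; pos3(id16) recv 88: fwd; pos4(id50) recv 16: drop; pos5(id62) recv 50: drop; pos6(id61) recv 62: fwd; pos0(id17) recv 61: fwd
Round 2: pos4(id50) recv 88: fwd; pos0(id17) recv 62: fwd; pos1(id31) recv 61: fwd
After round 2: 3 messages still in flight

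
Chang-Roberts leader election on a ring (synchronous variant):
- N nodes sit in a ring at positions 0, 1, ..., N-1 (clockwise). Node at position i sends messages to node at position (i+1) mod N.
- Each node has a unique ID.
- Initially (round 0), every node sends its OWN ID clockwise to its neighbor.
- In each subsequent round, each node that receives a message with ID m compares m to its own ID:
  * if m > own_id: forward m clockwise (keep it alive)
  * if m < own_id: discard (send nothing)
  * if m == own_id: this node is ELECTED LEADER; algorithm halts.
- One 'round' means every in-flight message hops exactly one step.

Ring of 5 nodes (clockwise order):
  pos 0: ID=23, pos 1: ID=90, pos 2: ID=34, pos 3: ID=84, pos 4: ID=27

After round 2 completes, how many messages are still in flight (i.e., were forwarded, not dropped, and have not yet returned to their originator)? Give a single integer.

Answer: 2

Derivation:
Round 1: pos1(id90) recv 23: drop; pos2(id34) recv 90: fwd; pos3(id84) recv 34: drop; pos4(id27) recv 84: fwd; pos0(id23) recv 27: fwd
Round 2: pos3(id84) recv 90: fwd; pos0(id23) recv 84: fwd; pos1(id90) recv 27: drop
After round 2: 2 messages still in flight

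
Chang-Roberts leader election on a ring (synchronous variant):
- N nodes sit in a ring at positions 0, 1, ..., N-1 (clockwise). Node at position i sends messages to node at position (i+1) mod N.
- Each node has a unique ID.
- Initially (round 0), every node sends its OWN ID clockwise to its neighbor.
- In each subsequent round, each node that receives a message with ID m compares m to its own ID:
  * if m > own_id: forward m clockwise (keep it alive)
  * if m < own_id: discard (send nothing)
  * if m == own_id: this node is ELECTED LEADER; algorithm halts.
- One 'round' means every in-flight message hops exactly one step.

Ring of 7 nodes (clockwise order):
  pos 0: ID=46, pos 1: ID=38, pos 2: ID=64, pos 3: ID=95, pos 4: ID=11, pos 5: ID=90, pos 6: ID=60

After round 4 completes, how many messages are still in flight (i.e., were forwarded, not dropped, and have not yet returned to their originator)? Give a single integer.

Answer: 2

Derivation:
Round 1: pos1(id38) recv 46: fwd; pos2(id64) recv 38: drop; pos3(id95) recv 64: drop; pos4(id11) recv 95: fwd; pos5(id90) recv 11: drop; pos6(id60) recv 90: fwd; pos0(id46) recv 60: fwd
Round 2: pos2(id64) recv 46: drop; pos5(id90) recv 95: fwd; pos0(id46) recv 90: fwd; pos1(id38) recv 60: fwd
Round 3: pos6(id60) recv 95: fwd; pos1(id38) recv 90: fwd; pos2(id64) recv 60: drop
Round 4: pos0(id46) recv 95: fwd; pos2(id64) recv 90: fwd
After round 4: 2 messages still in flight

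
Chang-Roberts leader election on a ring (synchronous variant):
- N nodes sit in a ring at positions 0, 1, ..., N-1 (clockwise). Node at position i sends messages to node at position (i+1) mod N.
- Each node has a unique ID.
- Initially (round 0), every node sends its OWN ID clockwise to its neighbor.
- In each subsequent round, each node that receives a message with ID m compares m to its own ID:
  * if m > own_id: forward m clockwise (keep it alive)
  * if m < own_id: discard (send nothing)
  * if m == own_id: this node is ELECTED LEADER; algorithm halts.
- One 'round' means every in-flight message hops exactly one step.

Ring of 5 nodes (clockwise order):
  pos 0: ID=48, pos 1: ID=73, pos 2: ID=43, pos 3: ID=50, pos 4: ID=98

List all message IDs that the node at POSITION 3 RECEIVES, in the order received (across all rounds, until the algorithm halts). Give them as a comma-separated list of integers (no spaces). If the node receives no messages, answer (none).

Round 1: pos1(id73) recv 48: drop; pos2(id43) recv 73: fwd; pos3(id50) recv 43: drop; pos4(id98) recv 50: drop; pos0(id48) recv 98: fwd
Round 2: pos3(id50) recv 73: fwd; pos1(id73) recv 98: fwd
Round 3: pos4(id98) recv 73: drop; pos2(id43) recv 98: fwd
Round 4: pos3(id50) recv 98: fwd
Round 5: pos4(id98) recv 98: ELECTED

Answer: 43,73,98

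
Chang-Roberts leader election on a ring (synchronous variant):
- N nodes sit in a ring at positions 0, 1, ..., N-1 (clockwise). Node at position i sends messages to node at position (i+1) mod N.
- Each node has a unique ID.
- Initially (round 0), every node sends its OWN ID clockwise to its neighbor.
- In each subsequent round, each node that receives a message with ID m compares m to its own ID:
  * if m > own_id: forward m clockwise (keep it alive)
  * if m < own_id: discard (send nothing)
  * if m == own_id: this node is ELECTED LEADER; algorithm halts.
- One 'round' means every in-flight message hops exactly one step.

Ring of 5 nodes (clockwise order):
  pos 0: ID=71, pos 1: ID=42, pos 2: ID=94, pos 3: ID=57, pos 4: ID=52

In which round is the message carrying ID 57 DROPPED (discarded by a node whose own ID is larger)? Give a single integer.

Answer: 2

Derivation:
Round 1: pos1(id42) recv 71: fwd; pos2(id94) recv 42: drop; pos3(id57) recv 94: fwd; pos4(id52) recv 57: fwd; pos0(id71) recv 52: drop
Round 2: pos2(id94) recv 71: drop; pos4(id52) recv 94: fwd; pos0(id71) recv 57: drop
Round 3: pos0(id71) recv 94: fwd
Round 4: pos1(id42) recv 94: fwd
Round 5: pos2(id94) recv 94: ELECTED
Message ID 57 originates at pos 3; dropped at pos 0 in round 2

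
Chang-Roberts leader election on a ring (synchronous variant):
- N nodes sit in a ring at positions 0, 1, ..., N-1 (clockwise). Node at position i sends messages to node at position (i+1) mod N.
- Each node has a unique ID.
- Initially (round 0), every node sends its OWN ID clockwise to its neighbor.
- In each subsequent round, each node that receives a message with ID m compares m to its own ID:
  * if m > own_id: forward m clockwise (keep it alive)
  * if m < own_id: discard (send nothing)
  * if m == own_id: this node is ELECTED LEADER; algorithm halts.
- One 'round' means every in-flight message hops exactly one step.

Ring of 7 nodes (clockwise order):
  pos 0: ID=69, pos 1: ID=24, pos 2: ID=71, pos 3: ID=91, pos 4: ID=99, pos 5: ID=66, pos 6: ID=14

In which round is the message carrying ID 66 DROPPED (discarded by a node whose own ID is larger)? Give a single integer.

Round 1: pos1(id24) recv 69: fwd; pos2(id71) recv 24: drop; pos3(id91) recv 71: drop; pos4(id99) recv 91: drop; pos5(id66) recv 99: fwd; pos6(id14) recv 66: fwd; pos0(id69) recv 14: drop
Round 2: pos2(id71) recv 69: drop; pos6(id14) recv 99: fwd; pos0(id69) recv 66: drop
Round 3: pos0(id69) recv 99: fwd
Round 4: pos1(id24) recv 99: fwd
Round 5: pos2(id71) recv 99: fwd
Round 6: pos3(id91) recv 99: fwd
Round 7: pos4(id99) recv 99: ELECTED
Message ID 66 originates at pos 5; dropped at pos 0 in round 2

Answer: 2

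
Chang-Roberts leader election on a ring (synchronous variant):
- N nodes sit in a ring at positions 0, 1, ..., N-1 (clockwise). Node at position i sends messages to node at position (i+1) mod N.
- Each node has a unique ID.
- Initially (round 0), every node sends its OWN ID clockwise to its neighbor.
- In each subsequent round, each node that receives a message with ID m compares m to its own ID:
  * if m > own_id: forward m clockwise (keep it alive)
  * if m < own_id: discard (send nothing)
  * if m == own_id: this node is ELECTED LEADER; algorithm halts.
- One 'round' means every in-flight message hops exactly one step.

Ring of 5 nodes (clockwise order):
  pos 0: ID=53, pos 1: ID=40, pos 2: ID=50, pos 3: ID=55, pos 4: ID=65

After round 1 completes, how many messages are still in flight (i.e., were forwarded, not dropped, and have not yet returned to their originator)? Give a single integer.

Round 1: pos1(id40) recv 53: fwd; pos2(id50) recv 40: drop; pos3(id55) recv 50: drop; pos4(id65) recv 55: drop; pos0(id53) recv 65: fwd
After round 1: 2 messages still in flight

Answer: 2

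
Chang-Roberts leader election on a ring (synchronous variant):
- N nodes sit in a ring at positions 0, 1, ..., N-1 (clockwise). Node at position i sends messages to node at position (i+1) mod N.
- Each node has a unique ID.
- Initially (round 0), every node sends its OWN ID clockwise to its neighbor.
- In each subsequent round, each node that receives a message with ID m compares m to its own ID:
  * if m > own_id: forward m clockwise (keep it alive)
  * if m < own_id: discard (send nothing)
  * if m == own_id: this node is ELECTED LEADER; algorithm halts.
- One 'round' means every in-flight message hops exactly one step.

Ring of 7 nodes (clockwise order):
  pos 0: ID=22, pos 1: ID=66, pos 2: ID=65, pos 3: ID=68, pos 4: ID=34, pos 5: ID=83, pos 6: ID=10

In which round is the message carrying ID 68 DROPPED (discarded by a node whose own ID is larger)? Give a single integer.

Round 1: pos1(id66) recv 22: drop; pos2(id65) recv 66: fwd; pos3(id68) recv 65: drop; pos4(id34) recv 68: fwd; pos5(id83) recv 34: drop; pos6(id10) recv 83: fwd; pos0(id22) recv 10: drop
Round 2: pos3(id68) recv 66: drop; pos5(id83) recv 68: drop; pos0(id22) recv 83: fwd
Round 3: pos1(id66) recv 83: fwd
Round 4: pos2(id65) recv 83: fwd
Round 5: pos3(id68) recv 83: fwd
Round 6: pos4(id34) recv 83: fwd
Round 7: pos5(id83) recv 83: ELECTED
Message ID 68 originates at pos 3; dropped at pos 5 in round 2

Answer: 2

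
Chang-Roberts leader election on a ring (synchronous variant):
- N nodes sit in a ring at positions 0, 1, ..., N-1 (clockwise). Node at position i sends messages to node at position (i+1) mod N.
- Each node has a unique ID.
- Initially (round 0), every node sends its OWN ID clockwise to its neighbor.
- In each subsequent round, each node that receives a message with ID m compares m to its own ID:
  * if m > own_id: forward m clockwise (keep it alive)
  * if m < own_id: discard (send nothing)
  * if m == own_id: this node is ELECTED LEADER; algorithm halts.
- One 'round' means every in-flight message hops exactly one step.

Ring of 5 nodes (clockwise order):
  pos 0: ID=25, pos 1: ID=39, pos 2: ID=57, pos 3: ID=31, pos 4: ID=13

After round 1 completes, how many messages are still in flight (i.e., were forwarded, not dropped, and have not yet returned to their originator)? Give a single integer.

Round 1: pos1(id39) recv 25: drop; pos2(id57) recv 39: drop; pos3(id31) recv 57: fwd; pos4(id13) recv 31: fwd; pos0(id25) recv 13: drop
After round 1: 2 messages still in flight

Answer: 2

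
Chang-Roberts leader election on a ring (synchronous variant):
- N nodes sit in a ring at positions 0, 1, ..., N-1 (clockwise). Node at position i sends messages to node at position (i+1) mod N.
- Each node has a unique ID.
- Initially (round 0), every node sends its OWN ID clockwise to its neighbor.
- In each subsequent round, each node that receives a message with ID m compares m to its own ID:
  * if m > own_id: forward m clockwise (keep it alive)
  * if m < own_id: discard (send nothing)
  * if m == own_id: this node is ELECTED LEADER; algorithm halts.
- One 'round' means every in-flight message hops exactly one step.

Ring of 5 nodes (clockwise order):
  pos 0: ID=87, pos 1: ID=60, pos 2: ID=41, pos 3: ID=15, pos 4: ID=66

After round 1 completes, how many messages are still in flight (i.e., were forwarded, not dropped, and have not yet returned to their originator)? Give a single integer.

Round 1: pos1(id60) recv 87: fwd; pos2(id41) recv 60: fwd; pos3(id15) recv 41: fwd; pos4(id66) recv 15: drop; pos0(id87) recv 66: drop
After round 1: 3 messages still in flight

Answer: 3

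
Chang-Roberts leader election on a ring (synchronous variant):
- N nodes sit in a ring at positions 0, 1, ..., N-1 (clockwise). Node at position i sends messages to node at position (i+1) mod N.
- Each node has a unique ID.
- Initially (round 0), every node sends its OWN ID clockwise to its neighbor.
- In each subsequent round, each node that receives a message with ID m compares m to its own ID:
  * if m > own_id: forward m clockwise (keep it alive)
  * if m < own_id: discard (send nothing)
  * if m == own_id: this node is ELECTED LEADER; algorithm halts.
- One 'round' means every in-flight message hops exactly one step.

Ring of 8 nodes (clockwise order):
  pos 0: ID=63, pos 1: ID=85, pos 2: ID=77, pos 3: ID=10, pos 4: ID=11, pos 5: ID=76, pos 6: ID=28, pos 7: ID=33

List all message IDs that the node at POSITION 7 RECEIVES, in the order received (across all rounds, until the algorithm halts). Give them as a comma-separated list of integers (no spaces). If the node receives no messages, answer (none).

Answer: 28,76,77,85

Derivation:
Round 1: pos1(id85) recv 63: drop; pos2(id77) recv 85: fwd; pos3(id10) recv 77: fwd; pos4(id11) recv 10: drop; pos5(id76) recv 11: drop; pos6(id28) recv 76: fwd; pos7(id33) recv 28: drop; pos0(id63) recv 33: drop
Round 2: pos3(id10) recv 85: fwd; pos4(id11) recv 77: fwd; pos7(id33) recv 76: fwd
Round 3: pos4(id11) recv 85: fwd; pos5(id76) recv 77: fwd; pos0(id63) recv 76: fwd
Round 4: pos5(id76) recv 85: fwd; pos6(id28) recv 77: fwd; pos1(id85) recv 76: drop
Round 5: pos6(id28) recv 85: fwd; pos7(id33) recv 77: fwd
Round 6: pos7(id33) recv 85: fwd; pos0(id63) recv 77: fwd
Round 7: pos0(id63) recv 85: fwd; pos1(id85) recv 77: drop
Round 8: pos1(id85) recv 85: ELECTED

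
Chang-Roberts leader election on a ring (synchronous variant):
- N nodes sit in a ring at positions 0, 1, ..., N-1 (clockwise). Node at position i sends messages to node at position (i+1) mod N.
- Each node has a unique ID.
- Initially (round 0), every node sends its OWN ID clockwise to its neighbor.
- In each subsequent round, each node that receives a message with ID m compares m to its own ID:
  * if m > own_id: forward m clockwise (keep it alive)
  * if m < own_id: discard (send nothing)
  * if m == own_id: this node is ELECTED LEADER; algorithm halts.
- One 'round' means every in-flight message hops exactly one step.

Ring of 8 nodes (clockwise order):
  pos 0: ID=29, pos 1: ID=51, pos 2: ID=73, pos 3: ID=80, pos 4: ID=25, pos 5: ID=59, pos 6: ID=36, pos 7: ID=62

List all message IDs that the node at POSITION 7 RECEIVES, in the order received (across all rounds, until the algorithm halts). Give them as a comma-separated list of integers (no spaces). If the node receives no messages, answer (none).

Round 1: pos1(id51) recv 29: drop; pos2(id73) recv 51: drop; pos3(id80) recv 73: drop; pos4(id25) recv 80: fwd; pos5(id59) recv 25: drop; pos6(id36) recv 59: fwd; pos7(id62) recv 36: drop; pos0(id29) recv 62: fwd
Round 2: pos5(id59) recv 80: fwd; pos7(id62) recv 59: drop; pos1(id51) recv 62: fwd
Round 3: pos6(id36) recv 80: fwd; pos2(id73) recv 62: drop
Round 4: pos7(id62) recv 80: fwd
Round 5: pos0(id29) recv 80: fwd
Round 6: pos1(id51) recv 80: fwd
Round 7: pos2(id73) recv 80: fwd
Round 8: pos3(id80) recv 80: ELECTED

Answer: 36,59,80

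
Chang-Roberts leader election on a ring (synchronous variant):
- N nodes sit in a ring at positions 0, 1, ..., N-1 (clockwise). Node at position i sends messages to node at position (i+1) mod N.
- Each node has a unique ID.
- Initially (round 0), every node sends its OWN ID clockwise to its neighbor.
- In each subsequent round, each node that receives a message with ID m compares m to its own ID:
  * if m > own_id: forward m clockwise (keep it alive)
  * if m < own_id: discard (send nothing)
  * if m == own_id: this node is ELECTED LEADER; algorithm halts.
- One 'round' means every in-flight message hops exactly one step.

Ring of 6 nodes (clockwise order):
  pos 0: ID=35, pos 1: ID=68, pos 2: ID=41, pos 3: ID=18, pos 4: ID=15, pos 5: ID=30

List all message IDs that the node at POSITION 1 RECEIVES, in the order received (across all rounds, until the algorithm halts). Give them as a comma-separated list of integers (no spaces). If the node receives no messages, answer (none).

Round 1: pos1(id68) recv 35: drop; pos2(id41) recv 68: fwd; pos3(id18) recv 41: fwd; pos4(id15) recv 18: fwd; pos5(id30) recv 15: drop; pos0(id35) recv 30: drop
Round 2: pos3(id18) recv 68: fwd; pos4(id15) recv 41: fwd; pos5(id30) recv 18: drop
Round 3: pos4(id15) recv 68: fwd; pos5(id30) recv 41: fwd
Round 4: pos5(id30) recv 68: fwd; pos0(id35) recv 41: fwd
Round 5: pos0(id35) recv 68: fwd; pos1(id68) recv 41: drop
Round 6: pos1(id68) recv 68: ELECTED

Answer: 35,41,68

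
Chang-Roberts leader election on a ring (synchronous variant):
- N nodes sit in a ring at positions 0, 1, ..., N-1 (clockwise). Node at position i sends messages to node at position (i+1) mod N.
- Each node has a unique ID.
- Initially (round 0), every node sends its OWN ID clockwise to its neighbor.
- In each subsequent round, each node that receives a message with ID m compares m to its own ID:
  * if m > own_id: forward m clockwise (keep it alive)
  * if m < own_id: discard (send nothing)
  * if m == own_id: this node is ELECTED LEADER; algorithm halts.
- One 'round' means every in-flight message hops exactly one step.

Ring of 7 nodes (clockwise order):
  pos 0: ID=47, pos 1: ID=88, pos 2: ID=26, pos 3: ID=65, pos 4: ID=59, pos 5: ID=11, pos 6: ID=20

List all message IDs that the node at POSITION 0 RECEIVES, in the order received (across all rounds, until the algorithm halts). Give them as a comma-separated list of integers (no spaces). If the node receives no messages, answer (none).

Round 1: pos1(id88) recv 47: drop; pos2(id26) recv 88: fwd; pos3(id65) recv 26: drop; pos4(id59) recv 65: fwd; pos5(id11) recv 59: fwd; pos6(id20) recv 11: drop; pos0(id47) recv 20: drop
Round 2: pos3(id65) recv 88: fwd; pos5(id11) recv 65: fwd; pos6(id20) recv 59: fwd
Round 3: pos4(id59) recv 88: fwd; pos6(id20) recv 65: fwd; pos0(id47) recv 59: fwd
Round 4: pos5(id11) recv 88: fwd; pos0(id47) recv 65: fwd; pos1(id88) recv 59: drop
Round 5: pos6(id20) recv 88: fwd; pos1(id88) recv 65: drop
Round 6: pos0(id47) recv 88: fwd
Round 7: pos1(id88) recv 88: ELECTED

Answer: 20,59,65,88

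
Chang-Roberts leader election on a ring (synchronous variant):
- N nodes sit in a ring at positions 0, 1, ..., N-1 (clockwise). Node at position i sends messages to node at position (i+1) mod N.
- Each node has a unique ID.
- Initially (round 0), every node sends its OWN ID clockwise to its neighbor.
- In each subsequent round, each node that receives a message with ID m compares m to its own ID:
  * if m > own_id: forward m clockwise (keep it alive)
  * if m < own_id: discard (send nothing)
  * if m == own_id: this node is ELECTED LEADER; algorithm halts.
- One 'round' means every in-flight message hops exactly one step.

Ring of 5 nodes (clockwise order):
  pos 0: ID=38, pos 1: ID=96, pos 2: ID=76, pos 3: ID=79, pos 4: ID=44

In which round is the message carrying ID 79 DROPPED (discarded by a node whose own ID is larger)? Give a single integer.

Round 1: pos1(id96) recv 38: drop; pos2(id76) recv 96: fwd; pos3(id79) recv 76: drop; pos4(id44) recv 79: fwd; pos0(id38) recv 44: fwd
Round 2: pos3(id79) recv 96: fwd; pos0(id38) recv 79: fwd; pos1(id96) recv 44: drop
Round 3: pos4(id44) recv 96: fwd; pos1(id96) recv 79: drop
Round 4: pos0(id38) recv 96: fwd
Round 5: pos1(id96) recv 96: ELECTED
Message ID 79 originates at pos 3; dropped at pos 1 in round 3

Answer: 3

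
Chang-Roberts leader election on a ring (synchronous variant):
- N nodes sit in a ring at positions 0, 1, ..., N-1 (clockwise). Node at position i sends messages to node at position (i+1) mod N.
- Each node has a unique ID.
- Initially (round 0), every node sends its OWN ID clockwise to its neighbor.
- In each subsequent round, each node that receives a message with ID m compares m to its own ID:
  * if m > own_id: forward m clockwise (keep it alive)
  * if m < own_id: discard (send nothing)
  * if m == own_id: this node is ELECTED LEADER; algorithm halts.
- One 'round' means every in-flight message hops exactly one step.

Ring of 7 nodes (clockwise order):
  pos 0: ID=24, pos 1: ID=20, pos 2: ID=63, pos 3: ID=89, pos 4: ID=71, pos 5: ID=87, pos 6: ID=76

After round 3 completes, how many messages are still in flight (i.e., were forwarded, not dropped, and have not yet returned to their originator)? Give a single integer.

Round 1: pos1(id20) recv 24: fwd; pos2(id63) recv 20: drop; pos3(id89) recv 63: drop; pos4(id71) recv 89: fwd; pos5(id87) recv 71: drop; pos6(id76) recv 87: fwd; pos0(id24) recv 76: fwd
Round 2: pos2(id63) recv 24: drop; pos5(id87) recv 89: fwd; pos0(id24) recv 87: fwd; pos1(id20) recv 76: fwd
Round 3: pos6(id76) recv 89: fwd; pos1(id20) recv 87: fwd; pos2(id63) recv 76: fwd
After round 3: 3 messages still in flight

Answer: 3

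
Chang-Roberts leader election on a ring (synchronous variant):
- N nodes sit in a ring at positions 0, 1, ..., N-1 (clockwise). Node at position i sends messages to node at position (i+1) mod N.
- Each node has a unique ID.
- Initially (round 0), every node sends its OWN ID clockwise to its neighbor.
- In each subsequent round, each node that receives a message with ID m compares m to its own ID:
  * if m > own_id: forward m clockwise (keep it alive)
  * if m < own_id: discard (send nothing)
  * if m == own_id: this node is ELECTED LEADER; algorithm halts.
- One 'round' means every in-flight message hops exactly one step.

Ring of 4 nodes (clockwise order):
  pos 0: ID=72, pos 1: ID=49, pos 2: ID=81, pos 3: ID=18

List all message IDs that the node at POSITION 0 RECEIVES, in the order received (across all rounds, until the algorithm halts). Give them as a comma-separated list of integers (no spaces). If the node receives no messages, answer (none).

Answer: 18,81

Derivation:
Round 1: pos1(id49) recv 72: fwd; pos2(id81) recv 49: drop; pos3(id18) recv 81: fwd; pos0(id72) recv 18: drop
Round 2: pos2(id81) recv 72: drop; pos0(id72) recv 81: fwd
Round 3: pos1(id49) recv 81: fwd
Round 4: pos2(id81) recv 81: ELECTED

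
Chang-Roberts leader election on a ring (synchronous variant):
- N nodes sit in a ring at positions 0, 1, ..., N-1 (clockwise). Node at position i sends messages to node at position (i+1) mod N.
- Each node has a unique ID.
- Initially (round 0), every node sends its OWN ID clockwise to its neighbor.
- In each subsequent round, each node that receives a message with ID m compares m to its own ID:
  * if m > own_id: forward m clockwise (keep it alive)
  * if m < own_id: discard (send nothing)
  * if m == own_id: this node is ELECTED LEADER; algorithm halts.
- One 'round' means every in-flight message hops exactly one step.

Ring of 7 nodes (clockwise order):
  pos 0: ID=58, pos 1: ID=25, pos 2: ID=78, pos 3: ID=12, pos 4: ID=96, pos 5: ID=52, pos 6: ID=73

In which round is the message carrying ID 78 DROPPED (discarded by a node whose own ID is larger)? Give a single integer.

Answer: 2

Derivation:
Round 1: pos1(id25) recv 58: fwd; pos2(id78) recv 25: drop; pos3(id12) recv 78: fwd; pos4(id96) recv 12: drop; pos5(id52) recv 96: fwd; pos6(id73) recv 52: drop; pos0(id58) recv 73: fwd
Round 2: pos2(id78) recv 58: drop; pos4(id96) recv 78: drop; pos6(id73) recv 96: fwd; pos1(id25) recv 73: fwd
Round 3: pos0(id58) recv 96: fwd; pos2(id78) recv 73: drop
Round 4: pos1(id25) recv 96: fwd
Round 5: pos2(id78) recv 96: fwd
Round 6: pos3(id12) recv 96: fwd
Round 7: pos4(id96) recv 96: ELECTED
Message ID 78 originates at pos 2; dropped at pos 4 in round 2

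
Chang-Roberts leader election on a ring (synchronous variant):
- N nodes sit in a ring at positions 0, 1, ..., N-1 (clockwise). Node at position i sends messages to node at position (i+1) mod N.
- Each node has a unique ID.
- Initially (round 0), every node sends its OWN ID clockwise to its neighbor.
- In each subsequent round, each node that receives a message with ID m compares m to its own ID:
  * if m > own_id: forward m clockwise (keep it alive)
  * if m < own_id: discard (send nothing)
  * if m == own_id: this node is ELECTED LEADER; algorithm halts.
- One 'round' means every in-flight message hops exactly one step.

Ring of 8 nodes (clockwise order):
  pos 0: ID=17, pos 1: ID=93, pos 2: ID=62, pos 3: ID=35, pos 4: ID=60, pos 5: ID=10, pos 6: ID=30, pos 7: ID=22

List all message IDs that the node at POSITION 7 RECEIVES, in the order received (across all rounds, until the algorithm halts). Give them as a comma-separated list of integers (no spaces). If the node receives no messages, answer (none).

Answer: 30,60,62,93

Derivation:
Round 1: pos1(id93) recv 17: drop; pos2(id62) recv 93: fwd; pos3(id35) recv 62: fwd; pos4(id60) recv 35: drop; pos5(id10) recv 60: fwd; pos6(id30) recv 10: drop; pos7(id22) recv 30: fwd; pos0(id17) recv 22: fwd
Round 2: pos3(id35) recv 93: fwd; pos4(id60) recv 62: fwd; pos6(id30) recv 60: fwd; pos0(id17) recv 30: fwd; pos1(id93) recv 22: drop
Round 3: pos4(id60) recv 93: fwd; pos5(id10) recv 62: fwd; pos7(id22) recv 60: fwd; pos1(id93) recv 30: drop
Round 4: pos5(id10) recv 93: fwd; pos6(id30) recv 62: fwd; pos0(id17) recv 60: fwd
Round 5: pos6(id30) recv 93: fwd; pos7(id22) recv 62: fwd; pos1(id93) recv 60: drop
Round 6: pos7(id22) recv 93: fwd; pos0(id17) recv 62: fwd
Round 7: pos0(id17) recv 93: fwd; pos1(id93) recv 62: drop
Round 8: pos1(id93) recv 93: ELECTED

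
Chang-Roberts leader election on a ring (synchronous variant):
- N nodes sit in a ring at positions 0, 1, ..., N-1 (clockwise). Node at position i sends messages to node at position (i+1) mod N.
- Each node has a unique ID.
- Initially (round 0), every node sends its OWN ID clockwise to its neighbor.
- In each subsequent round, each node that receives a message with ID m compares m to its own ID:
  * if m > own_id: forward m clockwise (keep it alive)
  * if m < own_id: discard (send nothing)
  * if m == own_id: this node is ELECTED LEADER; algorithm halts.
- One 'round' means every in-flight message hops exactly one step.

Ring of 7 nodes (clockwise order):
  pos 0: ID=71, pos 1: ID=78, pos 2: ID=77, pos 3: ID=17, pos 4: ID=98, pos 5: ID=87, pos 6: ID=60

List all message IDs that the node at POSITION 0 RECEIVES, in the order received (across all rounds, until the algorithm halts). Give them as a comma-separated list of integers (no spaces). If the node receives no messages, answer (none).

Round 1: pos1(id78) recv 71: drop; pos2(id77) recv 78: fwd; pos3(id17) recv 77: fwd; pos4(id98) recv 17: drop; pos5(id87) recv 98: fwd; pos6(id60) recv 87: fwd; pos0(id71) recv 60: drop
Round 2: pos3(id17) recv 78: fwd; pos4(id98) recv 77: drop; pos6(id60) recv 98: fwd; pos0(id71) recv 87: fwd
Round 3: pos4(id98) recv 78: drop; pos0(id71) recv 98: fwd; pos1(id78) recv 87: fwd
Round 4: pos1(id78) recv 98: fwd; pos2(id77) recv 87: fwd
Round 5: pos2(id77) recv 98: fwd; pos3(id17) recv 87: fwd
Round 6: pos3(id17) recv 98: fwd; pos4(id98) recv 87: drop
Round 7: pos4(id98) recv 98: ELECTED

Answer: 60,87,98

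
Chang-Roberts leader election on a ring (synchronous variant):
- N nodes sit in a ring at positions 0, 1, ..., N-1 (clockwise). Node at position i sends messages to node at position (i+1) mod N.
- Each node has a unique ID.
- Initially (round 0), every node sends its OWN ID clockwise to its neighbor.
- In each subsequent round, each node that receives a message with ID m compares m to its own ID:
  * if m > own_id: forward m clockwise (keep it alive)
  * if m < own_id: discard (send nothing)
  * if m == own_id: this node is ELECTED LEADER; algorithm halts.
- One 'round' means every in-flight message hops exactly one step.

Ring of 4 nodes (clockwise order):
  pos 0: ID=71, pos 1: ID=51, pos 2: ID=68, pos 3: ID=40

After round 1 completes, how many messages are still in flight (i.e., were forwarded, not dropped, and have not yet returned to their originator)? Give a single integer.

Answer: 2

Derivation:
Round 1: pos1(id51) recv 71: fwd; pos2(id68) recv 51: drop; pos3(id40) recv 68: fwd; pos0(id71) recv 40: drop
After round 1: 2 messages still in flight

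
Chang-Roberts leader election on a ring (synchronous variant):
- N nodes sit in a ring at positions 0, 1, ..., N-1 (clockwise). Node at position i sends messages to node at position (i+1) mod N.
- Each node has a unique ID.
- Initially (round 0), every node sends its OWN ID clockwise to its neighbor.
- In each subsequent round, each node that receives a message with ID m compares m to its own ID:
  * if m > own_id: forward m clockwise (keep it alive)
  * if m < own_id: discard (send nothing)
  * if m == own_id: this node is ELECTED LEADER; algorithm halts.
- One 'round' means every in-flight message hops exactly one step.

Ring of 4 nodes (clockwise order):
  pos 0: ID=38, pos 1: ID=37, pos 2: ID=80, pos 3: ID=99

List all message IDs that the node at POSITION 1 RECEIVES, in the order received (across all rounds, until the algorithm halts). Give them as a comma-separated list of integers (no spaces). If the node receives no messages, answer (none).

Answer: 38,99

Derivation:
Round 1: pos1(id37) recv 38: fwd; pos2(id80) recv 37: drop; pos3(id99) recv 80: drop; pos0(id38) recv 99: fwd
Round 2: pos2(id80) recv 38: drop; pos1(id37) recv 99: fwd
Round 3: pos2(id80) recv 99: fwd
Round 4: pos3(id99) recv 99: ELECTED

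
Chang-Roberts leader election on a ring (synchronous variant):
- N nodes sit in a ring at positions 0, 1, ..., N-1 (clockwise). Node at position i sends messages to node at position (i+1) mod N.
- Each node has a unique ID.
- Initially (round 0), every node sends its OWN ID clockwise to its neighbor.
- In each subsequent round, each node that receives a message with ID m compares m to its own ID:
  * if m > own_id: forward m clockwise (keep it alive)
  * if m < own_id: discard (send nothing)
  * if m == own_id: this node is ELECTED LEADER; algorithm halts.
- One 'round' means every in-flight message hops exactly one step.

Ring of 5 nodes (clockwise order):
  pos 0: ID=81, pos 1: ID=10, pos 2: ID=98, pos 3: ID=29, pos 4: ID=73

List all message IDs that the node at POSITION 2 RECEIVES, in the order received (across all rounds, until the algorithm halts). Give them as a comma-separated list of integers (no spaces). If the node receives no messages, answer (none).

Answer: 10,81,98

Derivation:
Round 1: pos1(id10) recv 81: fwd; pos2(id98) recv 10: drop; pos3(id29) recv 98: fwd; pos4(id73) recv 29: drop; pos0(id81) recv 73: drop
Round 2: pos2(id98) recv 81: drop; pos4(id73) recv 98: fwd
Round 3: pos0(id81) recv 98: fwd
Round 4: pos1(id10) recv 98: fwd
Round 5: pos2(id98) recv 98: ELECTED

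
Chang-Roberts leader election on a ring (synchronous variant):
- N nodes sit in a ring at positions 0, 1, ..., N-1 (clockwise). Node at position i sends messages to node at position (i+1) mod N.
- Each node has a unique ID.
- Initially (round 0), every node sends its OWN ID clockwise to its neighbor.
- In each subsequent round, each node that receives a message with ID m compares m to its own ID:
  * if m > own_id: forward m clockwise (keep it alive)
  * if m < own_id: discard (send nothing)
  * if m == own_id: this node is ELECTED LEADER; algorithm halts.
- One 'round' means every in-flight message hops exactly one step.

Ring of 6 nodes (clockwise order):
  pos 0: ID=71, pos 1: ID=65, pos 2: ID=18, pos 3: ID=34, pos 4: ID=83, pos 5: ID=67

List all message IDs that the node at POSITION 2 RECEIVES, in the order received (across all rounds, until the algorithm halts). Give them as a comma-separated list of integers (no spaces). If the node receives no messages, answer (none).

Answer: 65,71,83

Derivation:
Round 1: pos1(id65) recv 71: fwd; pos2(id18) recv 65: fwd; pos3(id34) recv 18: drop; pos4(id83) recv 34: drop; pos5(id67) recv 83: fwd; pos0(id71) recv 67: drop
Round 2: pos2(id18) recv 71: fwd; pos3(id34) recv 65: fwd; pos0(id71) recv 83: fwd
Round 3: pos3(id34) recv 71: fwd; pos4(id83) recv 65: drop; pos1(id65) recv 83: fwd
Round 4: pos4(id83) recv 71: drop; pos2(id18) recv 83: fwd
Round 5: pos3(id34) recv 83: fwd
Round 6: pos4(id83) recv 83: ELECTED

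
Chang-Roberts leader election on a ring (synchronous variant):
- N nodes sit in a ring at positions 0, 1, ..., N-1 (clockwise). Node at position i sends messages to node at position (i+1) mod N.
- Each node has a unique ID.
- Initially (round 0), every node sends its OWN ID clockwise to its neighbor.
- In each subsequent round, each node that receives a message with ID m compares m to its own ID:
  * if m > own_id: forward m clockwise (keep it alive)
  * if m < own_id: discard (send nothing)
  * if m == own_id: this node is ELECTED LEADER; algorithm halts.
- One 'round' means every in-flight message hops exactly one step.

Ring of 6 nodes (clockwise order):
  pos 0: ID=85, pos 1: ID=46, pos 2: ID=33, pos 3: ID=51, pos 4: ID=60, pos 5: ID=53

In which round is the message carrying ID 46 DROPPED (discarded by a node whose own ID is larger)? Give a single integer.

Answer: 2

Derivation:
Round 1: pos1(id46) recv 85: fwd; pos2(id33) recv 46: fwd; pos3(id51) recv 33: drop; pos4(id60) recv 51: drop; pos5(id53) recv 60: fwd; pos0(id85) recv 53: drop
Round 2: pos2(id33) recv 85: fwd; pos3(id51) recv 46: drop; pos0(id85) recv 60: drop
Round 3: pos3(id51) recv 85: fwd
Round 4: pos4(id60) recv 85: fwd
Round 5: pos5(id53) recv 85: fwd
Round 6: pos0(id85) recv 85: ELECTED
Message ID 46 originates at pos 1; dropped at pos 3 in round 2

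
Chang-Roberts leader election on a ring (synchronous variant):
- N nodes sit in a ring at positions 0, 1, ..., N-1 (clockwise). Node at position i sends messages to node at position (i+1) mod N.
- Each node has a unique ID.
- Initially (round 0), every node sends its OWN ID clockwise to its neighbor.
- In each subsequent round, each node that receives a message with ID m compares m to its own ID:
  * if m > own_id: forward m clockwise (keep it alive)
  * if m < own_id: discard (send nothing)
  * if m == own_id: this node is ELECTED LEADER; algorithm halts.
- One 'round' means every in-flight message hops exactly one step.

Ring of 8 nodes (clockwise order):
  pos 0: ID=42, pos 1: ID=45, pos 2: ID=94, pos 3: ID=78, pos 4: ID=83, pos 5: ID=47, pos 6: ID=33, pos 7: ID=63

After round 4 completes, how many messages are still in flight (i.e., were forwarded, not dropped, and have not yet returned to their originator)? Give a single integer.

Round 1: pos1(id45) recv 42: drop; pos2(id94) recv 45: drop; pos3(id78) recv 94: fwd; pos4(id83) recv 78: drop; pos5(id47) recv 83: fwd; pos6(id33) recv 47: fwd; pos7(id63) recv 33: drop; pos0(id42) recv 63: fwd
Round 2: pos4(id83) recv 94: fwd; pos6(id33) recv 83: fwd; pos7(id63) recv 47: drop; pos1(id45) recv 63: fwd
Round 3: pos5(id47) recv 94: fwd; pos7(id63) recv 83: fwd; pos2(id94) recv 63: drop
Round 4: pos6(id33) recv 94: fwd; pos0(id42) recv 83: fwd
After round 4: 2 messages still in flight

Answer: 2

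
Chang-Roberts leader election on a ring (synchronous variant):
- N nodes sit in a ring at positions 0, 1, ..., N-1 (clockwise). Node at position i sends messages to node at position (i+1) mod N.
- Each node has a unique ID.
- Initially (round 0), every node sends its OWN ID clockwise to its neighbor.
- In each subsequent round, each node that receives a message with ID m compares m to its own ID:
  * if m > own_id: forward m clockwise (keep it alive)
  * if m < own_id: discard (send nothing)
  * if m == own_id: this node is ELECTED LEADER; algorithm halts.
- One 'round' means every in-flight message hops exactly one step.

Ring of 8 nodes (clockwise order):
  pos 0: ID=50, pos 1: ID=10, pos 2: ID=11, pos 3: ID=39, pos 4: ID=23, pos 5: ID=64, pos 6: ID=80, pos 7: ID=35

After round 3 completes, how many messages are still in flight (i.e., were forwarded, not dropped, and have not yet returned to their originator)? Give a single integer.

Round 1: pos1(id10) recv 50: fwd; pos2(id11) recv 10: drop; pos3(id39) recv 11: drop; pos4(id23) recv 39: fwd; pos5(id64) recv 23: drop; pos6(id80) recv 64: drop; pos7(id35) recv 80: fwd; pos0(id50) recv 35: drop
Round 2: pos2(id11) recv 50: fwd; pos5(id64) recv 39: drop; pos0(id50) recv 80: fwd
Round 3: pos3(id39) recv 50: fwd; pos1(id10) recv 80: fwd
After round 3: 2 messages still in flight

Answer: 2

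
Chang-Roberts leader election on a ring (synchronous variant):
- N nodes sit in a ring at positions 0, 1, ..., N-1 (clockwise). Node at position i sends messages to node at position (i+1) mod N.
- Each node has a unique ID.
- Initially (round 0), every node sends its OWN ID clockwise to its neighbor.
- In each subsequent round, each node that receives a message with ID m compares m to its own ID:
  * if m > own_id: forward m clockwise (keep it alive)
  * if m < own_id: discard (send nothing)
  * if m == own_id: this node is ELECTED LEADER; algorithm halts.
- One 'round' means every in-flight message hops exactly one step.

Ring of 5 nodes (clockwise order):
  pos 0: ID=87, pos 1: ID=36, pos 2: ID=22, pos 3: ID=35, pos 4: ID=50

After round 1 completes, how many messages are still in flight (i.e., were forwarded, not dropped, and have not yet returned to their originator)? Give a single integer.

Answer: 2

Derivation:
Round 1: pos1(id36) recv 87: fwd; pos2(id22) recv 36: fwd; pos3(id35) recv 22: drop; pos4(id50) recv 35: drop; pos0(id87) recv 50: drop
After round 1: 2 messages still in flight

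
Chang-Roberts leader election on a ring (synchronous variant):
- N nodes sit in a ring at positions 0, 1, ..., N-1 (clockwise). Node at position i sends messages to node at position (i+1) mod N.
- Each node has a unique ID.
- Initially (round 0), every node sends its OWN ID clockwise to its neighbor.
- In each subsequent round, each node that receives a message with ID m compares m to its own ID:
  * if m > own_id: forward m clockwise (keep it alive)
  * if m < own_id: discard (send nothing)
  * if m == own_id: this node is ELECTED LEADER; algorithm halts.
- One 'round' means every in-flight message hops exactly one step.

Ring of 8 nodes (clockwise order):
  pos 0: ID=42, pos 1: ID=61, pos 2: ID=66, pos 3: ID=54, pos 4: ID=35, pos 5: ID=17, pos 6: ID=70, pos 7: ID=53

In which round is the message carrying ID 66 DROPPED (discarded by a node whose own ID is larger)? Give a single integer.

Answer: 4

Derivation:
Round 1: pos1(id61) recv 42: drop; pos2(id66) recv 61: drop; pos3(id54) recv 66: fwd; pos4(id35) recv 54: fwd; pos5(id17) recv 35: fwd; pos6(id70) recv 17: drop; pos7(id53) recv 70: fwd; pos0(id42) recv 53: fwd
Round 2: pos4(id35) recv 66: fwd; pos5(id17) recv 54: fwd; pos6(id70) recv 35: drop; pos0(id42) recv 70: fwd; pos1(id61) recv 53: drop
Round 3: pos5(id17) recv 66: fwd; pos6(id70) recv 54: drop; pos1(id61) recv 70: fwd
Round 4: pos6(id70) recv 66: drop; pos2(id66) recv 70: fwd
Round 5: pos3(id54) recv 70: fwd
Round 6: pos4(id35) recv 70: fwd
Round 7: pos5(id17) recv 70: fwd
Round 8: pos6(id70) recv 70: ELECTED
Message ID 66 originates at pos 2; dropped at pos 6 in round 4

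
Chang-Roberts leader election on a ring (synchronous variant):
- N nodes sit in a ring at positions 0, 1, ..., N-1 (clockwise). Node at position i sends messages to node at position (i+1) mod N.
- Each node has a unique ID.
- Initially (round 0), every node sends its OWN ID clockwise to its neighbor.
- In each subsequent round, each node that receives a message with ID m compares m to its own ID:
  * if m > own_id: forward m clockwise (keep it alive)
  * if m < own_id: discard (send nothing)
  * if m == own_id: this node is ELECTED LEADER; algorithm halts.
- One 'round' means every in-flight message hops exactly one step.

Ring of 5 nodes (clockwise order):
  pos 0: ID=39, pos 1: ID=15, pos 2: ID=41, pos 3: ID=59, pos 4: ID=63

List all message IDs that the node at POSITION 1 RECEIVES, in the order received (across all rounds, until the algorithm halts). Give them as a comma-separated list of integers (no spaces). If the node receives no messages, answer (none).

Answer: 39,63

Derivation:
Round 1: pos1(id15) recv 39: fwd; pos2(id41) recv 15: drop; pos3(id59) recv 41: drop; pos4(id63) recv 59: drop; pos0(id39) recv 63: fwd
Round 2: pos2(id41) recv 39: drop; pos1(id15) recv 63: fwd
Round 3: pos2(id41) recv 63: fwd
Round 4: pos3(id59) recv 63: fwd
Round 5: pos4(id63) recv 63: ELECTED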